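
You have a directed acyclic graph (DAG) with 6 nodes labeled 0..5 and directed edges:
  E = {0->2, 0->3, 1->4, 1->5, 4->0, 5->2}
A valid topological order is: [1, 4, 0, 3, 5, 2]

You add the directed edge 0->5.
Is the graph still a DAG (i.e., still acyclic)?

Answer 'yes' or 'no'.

Given toposort: [1, 4, 0, 3, 5, 2]
Position of 0: index 2; position of 5: index 4
New edge 0->5: forward
Forward edge: respects the existing order. Still a DAG, same toposort still valid.
Still a DAG? yes

Answer: yes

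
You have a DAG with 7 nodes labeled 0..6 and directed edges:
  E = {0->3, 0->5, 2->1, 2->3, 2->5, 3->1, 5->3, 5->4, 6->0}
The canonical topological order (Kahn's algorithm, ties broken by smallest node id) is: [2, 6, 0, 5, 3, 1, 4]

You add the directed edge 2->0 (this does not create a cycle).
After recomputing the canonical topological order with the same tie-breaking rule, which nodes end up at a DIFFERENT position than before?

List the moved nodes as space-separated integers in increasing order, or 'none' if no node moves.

Answer: none

Derivation:
Old toposort: [2, 6, 0, 5, 3, 1, 4]
Added edge 2->0
Recompute Kahn (smallest-id tiebreak):
  initial in-degrees: [2, 2, 0, 3, 1, 2, 0]
  ready (indeg=0): [2, 6]
  pop 2: indeg[0]->1; indeg[1]->1; indeg[3]->2; indeg[5]->1 | ready=[6] | order so far=[2]
  pop 6: indeg[0]->0 | ready=[0] | order so far=[2, 6]
  pop 0: indeg[3]->1; indeg[5]->0 | ready=[5] | order so far=[2, 6, 0]
  pop 5: indeg[3]->0; indeg[4]->0 | ready=[3, 4] | order so far=[2, 6, 0, 5]
  pop 3: indeg[1]->0 | ready=[1, 4] | order so far=[2, 6, 0, 5, 3]
  pop 1: no out-edges | ready=[4] | order so far=[2, 6, 0, 5, 3, 1]
  pop 4: no out-edges | ready=[] | order so far=[2, 6, 0, 5, 3, 1, 4]
New canonical toposort: [2, 6, 0, 5, 3, 1, 4]
Compare positions:
  Node 0: index 2 -> 2 (same)
  Node 1: index 5 -> 5 (same)
  Node 2: index 0 -> 0 (same)
  Node 3: index 4 -> 4 (same)
  Node 4: index 6 -> 6 (same)
  Node 5: index 3 -> 3 (same)
  Node 6: index 1 -> 1 (same)
Nodes that changed position: none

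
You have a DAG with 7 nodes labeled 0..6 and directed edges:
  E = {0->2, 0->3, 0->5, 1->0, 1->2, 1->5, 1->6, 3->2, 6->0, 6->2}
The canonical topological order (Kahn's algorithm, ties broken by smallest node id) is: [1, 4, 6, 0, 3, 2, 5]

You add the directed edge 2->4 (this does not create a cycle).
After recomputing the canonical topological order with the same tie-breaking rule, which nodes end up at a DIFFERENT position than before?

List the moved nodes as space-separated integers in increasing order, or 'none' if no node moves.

Old toposort: [1, 4, 6, 0, 3, 2, 5]
Added edge 2->4
Recompute Kahn (smallest-id tiebreak):
  initial in-degrees: [2, 0, 4, 1, 1, 2, 1]
  ready (indeg=0): [1]
  pop 1: indeg[0]->1; indeg[2]->3; indeg[5]->1; indeg[6]->0 | ready=[6] | order so far=[1]
  pop 6: indeg[0]->0; indeg[2]->2 | ready=[0] | order so far=[1, 6]
  pop 0: indeg[2]->1; indeg[3]->0; indeg[5]->0 | ready=[3, 5] | order so far=[1, 6, 0]
  pop 3: indeg[2]->0 | ready=[2, 5] | order so far=[1, 6, 0, 3]
  pop 2: indeg[4]->0 | ready=[4, 5] | order so far=[1, 6, 0, 3, 2]
  pop 4: no out-edges | ready=[5] | order so far=[1, 6, 0, 3, 2, 4]
  pop 5: no out-edges | ready=[] | order so far=[1, 6, 0, 3, 2, 4, 5]
New canonical toposort: [1, 6, 0, 3, 2, 4, 5]
Compare positions:
  Node 0: index 3 -> 2 (moved)
  Node 1: index 0 -> 0 (same)
  Node 2: index 5 -> 4 (moved)
  Node 3: index 4 -> 3 (moved)
  Node 4: index 1 -> 5 (moved)
  Node 5: index 6 -> 6 (same)
  Node 6: index 2 -> 1 (moved)
Nodes that changed position: 0 2 3 4 6

Answer: 0 2 3 4 6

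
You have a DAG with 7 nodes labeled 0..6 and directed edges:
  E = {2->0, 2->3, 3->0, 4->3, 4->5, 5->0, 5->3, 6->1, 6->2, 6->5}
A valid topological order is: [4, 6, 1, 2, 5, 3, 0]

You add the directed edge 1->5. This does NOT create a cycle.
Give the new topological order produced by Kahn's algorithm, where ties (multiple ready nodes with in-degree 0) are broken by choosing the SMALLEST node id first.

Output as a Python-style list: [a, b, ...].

Answer: [4, 6, 1, 2, 5, 3, 0]

Derivation:
Old toposort: [4, 6, 1, 2, 5, 3, 0]
Added edge: 1->5
Position of 1 (2) < position of 5 (4). Old order still valid.
Run Kahn's algorithm (break ties by smallest node id):
  initial in-degrees: [3, 1, 1, 3, 0, 3, 0]
  ready (indeg=0): [4, 6]
  pop 4: indeg[3]->2; indeg[5]->2 | ready=[6] | order so far=[4]
  pop 6: indeg[1]->0; indeg[2]->0; indeg[5]->1 | ready=[1, 2] | order so far=[4, 6]
  pop 1: indeg[5]->0 | ready=[2, 5] | order so far=[4, 6, 1]
  pop 2: indeg[0]->2; indeg[3]->1 | ready=[5] | order so far=[4, 6, 1, 2]
  pop 5: indeg[0]->1; indeg[3]->0 | ready=[3] | order so far=[4, 6, 1, 2, 5]
  pop 3: indeg[0]->0 | ready=[0] | order so far=[4, 6, 1, 2, 5, 3]
  pop 0: no out-edges | ready=[] | order so far=[4, 6, 1, 2, 5, 3, 0]
  Result: [4, 6, 1, 2, 5, 3, 0]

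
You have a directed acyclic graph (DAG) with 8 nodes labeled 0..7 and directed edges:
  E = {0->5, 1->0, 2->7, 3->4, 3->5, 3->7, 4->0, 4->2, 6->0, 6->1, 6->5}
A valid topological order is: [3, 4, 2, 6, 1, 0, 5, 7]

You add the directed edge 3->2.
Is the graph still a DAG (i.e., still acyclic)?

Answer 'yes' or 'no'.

Answer: yes

Derivation:
Given toposort: [3, 4, 2, 6, 1, 0, 5, 7]
Position of 3: index 0; position of 2: index 2
New edge 3->2: forward
Forward edge: respects the existing order. Still a DAG, same toposort still valid.
Still a DAG? yes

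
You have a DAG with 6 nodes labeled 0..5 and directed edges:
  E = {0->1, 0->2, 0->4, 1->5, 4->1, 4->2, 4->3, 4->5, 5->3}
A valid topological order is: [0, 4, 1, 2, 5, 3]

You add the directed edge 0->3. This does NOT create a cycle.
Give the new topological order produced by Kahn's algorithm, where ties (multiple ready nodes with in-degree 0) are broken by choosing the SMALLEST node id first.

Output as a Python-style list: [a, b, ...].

Answer: [0, 4, 1, 2, 5, 3]

Derivation:
Old toposort: [0, 4, 1, 2, 5, 3]
Added edge: 0->3
Position of 0 (0) < position of 3 (5). Old order still valid.
Run Kahn's algorithm (break ties by smallest node id):
  initial in-degrees: [0, 2, 2, 3, 1, 2]
  ready (indeg=0): [0]
  pop 0: indeg[1]->1; indeg[2]->1; indeg[3]->2; indeg[4]->0 | ready=[4] | order so far=[0]
  pop 4: indeg[1]->0; indeg[2]->0; indeg[3]->1; indeg[5]->1 | ready=[1, 2] | order so far=[0, 4]
  pop 1: indeg[5]->0 | ready=[2, 5] | order so far=[0, 4, 1]
  pop 2: no out-edges | ready=[5] | order so far=[0, 4, 1, 2]
  pop 5: indeg[3]->0 | ready=[3] | order so far=[0, 4, 1, 2, 5]
  pop 3: no out-edges | ready=[] | order so far=[0, 4, 1, 2, 5, 3]
  Result: [0, 4, 1, 2, 5, 3]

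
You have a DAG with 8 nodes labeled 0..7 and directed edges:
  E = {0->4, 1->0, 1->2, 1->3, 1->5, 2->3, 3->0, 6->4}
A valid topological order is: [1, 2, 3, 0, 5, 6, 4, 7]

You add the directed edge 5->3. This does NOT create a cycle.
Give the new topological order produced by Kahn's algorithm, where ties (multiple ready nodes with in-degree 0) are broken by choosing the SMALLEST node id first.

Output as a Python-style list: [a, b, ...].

Answer: [1, 2, 5, 3, 0, 6, 4, 7]

Derivation:
Old toposort: [1, 2, 3, 0, 5, 6, 4, 7]
Added edge: 5->3
Position of 5 (4) > position of 3 (2). Must reorder: 5 must now come before 3.
Run Kahn's algorithm (break ties by smallest node id):
  initial in-degrees: [2, 0, 1, 3, 2, 1, 0, 0]
  ready (indeg=0): [1, 6, 7]
  pop 1: indeg[0]->1; indeg[2]->0; indeg[3]->2; indeg[5]->0 | ready=[2, 5, 6, 7] | order so far=[1]
  pop 2: indeg[3]->1 | ready=[5, 6, 7] | order so far=[1, 2]
  pop 5: indeg[3]->0 | ready=[3, 6, 7] | order so far=[1, 2, 5]
  pop 3: indeg[0]->0 | ready=[0, 6, 7] | order so far=[1, 2, 5, 3]
  pop 0: indeg[4]->1 | ready=[6, 7] | order so far=[1, 2, 5, 3, 0]
  pop 6: indeg[4]->0 | ready=[4, 7] | order so far=[1, 2, 5, 3, 0, 6]
  pop 4: no out-edges | ready=[7] | order so far=[1, 2, 5, 3, 0, 6, 4]
  pop 7: no out-edges | ready=[] | order so far=[1, 2, 5, 3, 0, 6, 4, 7]
  Result: [1, 2, 5, 3, 0, 6, 4, 7]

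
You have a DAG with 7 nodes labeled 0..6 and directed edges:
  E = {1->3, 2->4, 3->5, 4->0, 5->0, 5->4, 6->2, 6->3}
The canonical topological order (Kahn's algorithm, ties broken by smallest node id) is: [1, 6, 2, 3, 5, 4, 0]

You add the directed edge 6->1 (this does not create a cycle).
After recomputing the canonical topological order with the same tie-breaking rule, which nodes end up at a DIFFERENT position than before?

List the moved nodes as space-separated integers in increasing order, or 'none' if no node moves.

Old toposort: [1, 6, 2, 3, 5, 4, 0]
Added edge 6->1
Recompute Kahn (smallest-id tiebreak):
  initial in-degrees: [2, 1, 1, 2, 2, 1, 0]
  ready (indeg=0): [6]
  pop 6: indeg[1]->0; indeg[2]->0; indeg[3]->1 | ready=[1, 2] | order so far=[6]
  pop 1: indeg[3]->0 | ready=[2, 3] | order so far=[6, 1]
  pop 2: indeg[4]->1 | ready=[3] | order so far=[6, 1, 2]
  pop 3: indeg[5]->0 | ready=[5] | order so far=[6, 1, 2, 3]
  pop 5: indeg[0]->1; indeg[4]->0 | ready=[4] | order so far=[6, 1, 2, 3, 5]
  pop 4: indeg[0]->0 | ready=[0] | order so far=[6, 1, 2, 3, 5, 4]
  pop 0: no out-edges | ready=[] | order so far=[6, 1, 2, 3, 5, 4, 0]
New canonical toposort: [6, 1, 2, 3, 5, 4, 0]
Compare positions:
  Node 0: index 6 -> 6 (same)
  Node 1: index 0 -> 1 (moved)
  Node 2: index 2 -> 2 (same)
  Node 3: index 3 -> 3 (same)
  Node 4: index 5 -> 5 (same)
  Node 5: index 4 -> 4 (same)
  Node 6: index 1 -> 0 (moved)
Nodes that changed position: 1 6

Answer: 1 6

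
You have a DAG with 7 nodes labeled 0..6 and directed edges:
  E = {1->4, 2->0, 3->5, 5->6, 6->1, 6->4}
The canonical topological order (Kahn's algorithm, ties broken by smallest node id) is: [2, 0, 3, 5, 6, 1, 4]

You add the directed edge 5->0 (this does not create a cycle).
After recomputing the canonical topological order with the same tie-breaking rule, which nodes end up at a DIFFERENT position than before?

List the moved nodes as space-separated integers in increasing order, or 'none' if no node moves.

Old toposort: [2, 0, 3, 5, 6, 1, 4]
Added edge 5->0
Recompute Kahn (smallest-id tiebreak):
  initial in-degrees: [2, 1, 0, 0, 2, 1, 1]
  ready (indeg=0): [2, 3]
  pop 2: indeg[0]->1 | ready=[3] | order so far=[2]
  pop 3: indeg[5]->0 | ready=[5] | order so far=[2, 3]
  pop 5: indeg[0]->0; indeg[6]->0 | ready=[0, 6] | order so far=[2, 3, 5]
  pop 0: no out-edges | ready=[6] | order so far=[2, 3, 5, 0]
  pop 6: indeg[1]->0; indeg[4]->1 | ready=[1] | order so far=[2, 3, 5, 0, 6]
  pop 1: indeg[4]->0 | ready=[4] | order so far=[2, 3, 5, 0, 6, 1]
  pop 4: no out-edges | ready=[] | order so far=[2, 3, 5, 0, 6, 1, 4]
New canonical toposort: [2, 3, 5, 0, 6, 1, 4]
Compare positions:
  Node 0: index 1 -> 3 (moved)
  Node 1: index 5 -> 5 (same)
  Node 2: index 0 -> 0 (same)
  Node 3: index 2 -> 1 (moved)
  Node 4: index 6 -> 6 (same)
  Node 5: index 3 -> 2 (moved)
  Node 6: index 4 -> 4 (same)
Nodes that changed position: 0 3 5

Answer: 0 3 5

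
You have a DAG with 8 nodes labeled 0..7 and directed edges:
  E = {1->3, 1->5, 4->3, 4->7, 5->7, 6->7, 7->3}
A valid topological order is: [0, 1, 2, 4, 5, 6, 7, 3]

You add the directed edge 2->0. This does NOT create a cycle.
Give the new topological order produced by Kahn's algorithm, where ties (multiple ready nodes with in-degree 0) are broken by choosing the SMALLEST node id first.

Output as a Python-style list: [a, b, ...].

Old toposort: [0, 1, 2, 4, 5, 6, 7, 3]
Added edge: 2->0
Position of 2 (2) > position of 0 (0). Must reorder: 2 must now come before 0.
Run Kahn's algorithm (break ties by smallest node id):
  initial in-degrees: [1, 0, 0, 3, 0, 1, 0, 3]
  ready (indeg=0): [1, 2, 4, 6]
  pop 1: indeg[3]->2; indeg[5]->0 | ready=[2, 4, 5, 6] | order so far=[1]
  pop 2: indeg[0]->0 | ready=[0, 4, 5, 6] | order so far=[1, 2]
  pop 0: no out-edges | ready=[4, 5, 6] | order so far=[1, 2, 0]
  pop 4: indeg[3]->1; indeg[7]->2 | ready=[5, 6] | order so far=[1, 2, 0, 4]
  pop 5: indeg[7]->1 | ready=[6] | order so far=[1, 2, 0, 4, 5]
  pop 6: indeg[7]->0 | ready=[7] | order so far=[1, 2, 0, 4, 5, 6]
  pop 7: indeg[3]->0 | ready=[3] | order so far=[1, 2, 0, 4, 5, 6, 7]
  pop 3: no out-edges | ready=[] | order so far=[1, 2, 0, 4, 5, 6, 7, 3]
  Result: [1, 2, 0, 4, 5, 6, 7, 3]

Answer: [1, 2, 0, 4, 5, 6, 7, 3]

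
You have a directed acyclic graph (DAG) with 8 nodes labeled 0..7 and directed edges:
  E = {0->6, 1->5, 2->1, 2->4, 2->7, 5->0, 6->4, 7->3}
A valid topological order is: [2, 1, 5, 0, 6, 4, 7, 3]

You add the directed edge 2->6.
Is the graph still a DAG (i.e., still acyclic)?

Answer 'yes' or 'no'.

Given toposort: [2, 1, 5, 0, 6, 4, 7, 3]
Position of 2: index 0; position of 6: index 4
New edge 2->6: forward
Forward edge: respects the existing order. Still a DAG, same toposort still valid.
Still a DAG? yes

Answer: yes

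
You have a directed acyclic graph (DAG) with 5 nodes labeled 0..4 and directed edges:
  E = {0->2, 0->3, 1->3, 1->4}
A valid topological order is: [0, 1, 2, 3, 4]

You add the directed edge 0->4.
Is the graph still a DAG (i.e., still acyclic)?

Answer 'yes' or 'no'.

Given toposort: [0, 1, 2, 3, 4]
Position of 0: index 0; position of 4: index 4
New edge 0->4: forward
Forward edge: respects the existing order. Still a DAG, same toposort still valid.
Still a DAG? yes

Answer: yes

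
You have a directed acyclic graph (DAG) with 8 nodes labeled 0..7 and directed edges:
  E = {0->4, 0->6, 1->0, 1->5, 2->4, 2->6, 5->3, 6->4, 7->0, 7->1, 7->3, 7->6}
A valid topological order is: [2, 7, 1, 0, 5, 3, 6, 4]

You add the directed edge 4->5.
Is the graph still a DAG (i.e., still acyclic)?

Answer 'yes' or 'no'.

Given toposort: [2, 7, 1, 0, 5, 3, 6, 4]
Position of 4: index 7; position of 5: index 4
New edge 4->5: backward (u after v in old order)
Backward edge: old toposort is now invalid. Check if this creates a cycle.
Does 5 already reach 4? Reachable from 5: [3, 5]. NO -> still a DAG (reorder needed).
Still a DAG? yes

Answer: yes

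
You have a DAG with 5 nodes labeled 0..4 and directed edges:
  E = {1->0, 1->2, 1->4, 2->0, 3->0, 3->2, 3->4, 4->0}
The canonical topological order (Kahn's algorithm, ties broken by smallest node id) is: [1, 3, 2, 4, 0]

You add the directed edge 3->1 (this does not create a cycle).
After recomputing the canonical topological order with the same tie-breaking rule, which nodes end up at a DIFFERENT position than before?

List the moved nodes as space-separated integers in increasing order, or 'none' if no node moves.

Answer: 1 3

Derivation:
Old toposort: [1, 3, 2, 4, 0]
Added edge 3->1
Recompute Kahn (smallest-id tiebreak):
  initial in-degrees: [4, 1, 2, 0, 2]
  ready (indeg=0): [3]
  pop 3: indeg[0]->3; indeg[1]->0; indeg[2]->1; indeg[4]->1 | ready=[1] | order so far=[3]
  pop 1: indeg[0]->2; indeg[2]->0; indeg[4]->0 | ready=[2, 4] | order so far=[3, 1]
  pop 2: indeg[0]->1 | ready=[4] | order so far=[3, 1, 2]
  pop 4: indeg[0]->0 | ready=[0] | order so far=[3, 1, 2, 4]
  pop 0: no out-edges | ready=[] | order so far=[3, 1, 2, 4, 0]
New canonical toposort: [3, 1, 2, 4, 0]
Compare positions:
  Node 0: index 4 -> 4 (same)
  Node 1: index 0 -> 1 (moved)
  Node 2: index 2 -> 2 (same)
  Node 3: index 1 -> 0 (moved)
  Node 4: index 3 -> 3 (same)
Nodes that changed position: 1 3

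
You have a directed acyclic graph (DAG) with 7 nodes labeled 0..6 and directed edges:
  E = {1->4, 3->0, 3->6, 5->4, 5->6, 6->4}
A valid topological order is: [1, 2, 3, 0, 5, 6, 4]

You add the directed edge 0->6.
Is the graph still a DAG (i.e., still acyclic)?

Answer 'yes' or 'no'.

Answer: yes

Derivation:
Given toposort: [1, 2, 3, 0, 5, 6, 4]
Position of 0: index 3; position of 6: index 5
New edge 0->6: forward
Forward edge: respects the existing order. Still a DAG, same toposort still valid.
Still a DAG? yes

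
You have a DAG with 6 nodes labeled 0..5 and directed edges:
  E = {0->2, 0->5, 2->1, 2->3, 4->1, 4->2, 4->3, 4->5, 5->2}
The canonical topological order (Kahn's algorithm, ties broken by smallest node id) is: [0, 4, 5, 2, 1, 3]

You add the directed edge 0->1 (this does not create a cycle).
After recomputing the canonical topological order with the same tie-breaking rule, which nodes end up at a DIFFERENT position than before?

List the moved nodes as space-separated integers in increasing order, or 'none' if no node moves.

Answer: none

Derivation:
Old toposort: [0, 4, 5, 2, 1, 3]
Added edge 0->1
Recompute Kahn (smallest-id tiebreak):
  initial in-degrees: [0, 3, 3, 2, 0, 2]
  ready (indeg=0): [0, 4]
  pop 0: indeg[1]->2; indeg[2]->2; indeg[5]->1 | ready=[4] | order so far=[0]
  pop 4: indeg[1]->1; indeg[2]->1; indeg[3]->1; indeg[5]->0 | ready=[5] | order so far=[0, 4]
  pop 5: indeg[2]->0 | ready=[2] | order so far=[0, 4, 5]
  pop 2: indeg[1]->0; indeg[3]->0 | ready=[1, 3] | order so far=[0, 4, 5, 2]
  pop 1: no out-edges | ready=[3] | order so far=[0, 4, 5, 2, 1]
  pop 3: no out-edges | ready=[] | order so far=[0, 4, 5, 2, 1, 3]
New canonical toposort: [0, 4, 5, 2, 1, 3]
Compare positions:
  Node 0: index 0 -> 0 (same)
  Node 1: index 4 -> 4 (same)
  Node 2: index 3 -> 3 (same)
  Node 3: index 5 -> 5 (same)
  Node 4: index 1 -> 1 (same)
  Node 5: index 2 -> 2 (same)
Nodes that changed position: none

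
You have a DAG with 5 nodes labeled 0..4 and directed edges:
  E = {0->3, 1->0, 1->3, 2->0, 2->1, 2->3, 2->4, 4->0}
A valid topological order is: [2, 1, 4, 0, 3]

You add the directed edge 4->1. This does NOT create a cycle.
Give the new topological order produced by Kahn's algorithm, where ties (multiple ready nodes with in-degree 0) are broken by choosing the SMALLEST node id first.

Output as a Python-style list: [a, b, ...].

Answer: [2, 4, 1, 0, 3]

Derivation:
Old toposort: [2, 1, 4, 0, 3]
Added edge: 4->1
Position of 4 (2) > position of 1 (1). Must reorder: 4 must now come before 1.
Run Kahn's algorithm (break ties by smallest node id):
  initial in-degrees: [3, 2, 0, 3, 1]
  ready (indeg=0): [2]
  pop 2: indeg[0]->2; indeg[1]->1; indeg[3]->2; indeg[4]->0 | ready=[4] | order so far=[2]
  pop 4: indeg[0]->1; indeg[1]->0 | ready=[1] | order so far=[2, 4]
  pop 1: indeg[0]->0; indeg[3]->1 | ready=[0] | order so far=[2, 4, 1]
  pop 0: indeg[3]->0 | ready=[3] | order so far=[2, 4, 1, 0]
  pop 3: no out-edges | ready=[] | order so far=[2, 4, 1, 0, 3]
  Result: [2, 4, 1, 0, 3]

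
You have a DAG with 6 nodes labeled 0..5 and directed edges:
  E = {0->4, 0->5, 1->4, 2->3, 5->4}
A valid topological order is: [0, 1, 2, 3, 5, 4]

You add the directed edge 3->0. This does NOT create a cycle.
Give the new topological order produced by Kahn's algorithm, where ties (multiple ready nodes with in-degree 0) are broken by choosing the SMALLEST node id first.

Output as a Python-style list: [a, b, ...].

Answer: [1, 2, 3, 0, 5, 4]

Derivation:
Old toposort: [0, 1, 2, 3, 5, 4]
Added edge: 3->0
Position of 3 (3) > position of 0 (0). Must reorder: 3 must now come before 0.
Run Kahn's algorithm (break ties by smallest node id):
  initial in-degrees: [1, 0, 0, 1, 3, 1]
  ready (indeg=0): [1, 2]
  pop 1: indeg[4]->2 | ready=[2] | order so far=[1]
  pop 2: indeg[3]->0 | ready=[3] | order so far=[1, 2]
  pop 3: indeg[0]->0 | ready=[0] | order so far=[1, 2, 3]
  pop 0: indeg[4]->1; indeg[5]->0 | ready=[5] | order so far=[1, 2, 3, 0]
  pop 5: indeg[4]->0 | ready=[4] | order so far=[1, 2, 3, 0, 5]
  pop 4: no out-edges | ready=[] | order so far=[1, 2, 3, 0, 5, 4]
  Result: [1, 2, 3, 0, 5, 4]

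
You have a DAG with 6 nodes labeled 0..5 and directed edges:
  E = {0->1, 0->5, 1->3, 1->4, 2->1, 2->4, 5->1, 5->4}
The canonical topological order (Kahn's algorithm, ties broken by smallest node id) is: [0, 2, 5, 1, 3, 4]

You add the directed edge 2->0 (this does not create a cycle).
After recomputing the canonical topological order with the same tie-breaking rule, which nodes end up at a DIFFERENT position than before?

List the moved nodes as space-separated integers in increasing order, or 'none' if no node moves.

Answer: 0 2

Derivation:
Old toposort: [0, 2, 5, 1, 3, 4]
Added edge 2->0
Recompute Kahn (smallest-id tiebreak):
  initial in-degrees: [1, 3, 0, 1, 3, 1]
  ready (indeg=0): [2]
  pop 2: indeg[0]->0; indeg[1]->2; indeg[4]->2 | ready=[0] | order so far=[2]
  pop 0: indeg[1]->1; indeg[5]->0 | ready=[5] | order so far=[2, 0]
  pop 5: indeg[1]->0; indeg[4]->1 | ready=[1] | order so far=[2, 0, 5]
  pop 1: indeg[3]->0; indeg[4]->0 | ready=[3, 4] | order so far=[2, 0, 5, 1]
  pop 3: no out-edges | ready=[4] | order so far=[2, 0, 5, 1, 3]
  pop 4: no out-edges | ready=[] | order so far=[2, 0, 5, 1, 3, 4]
New canonical toposort: [2, 0, 5, 1, 3, 4]
Compare positions:
  Node 0: index 0 -> 1 (moved)
  Node 1: index 3 -> 3 (same)
  Node 2: index 1 -> 0 (moved)
  Node 3: index 4 -> 4 (same)
  Node 4: index 5 -> 5 (same)
  Node 5: index 2 -> 2 (same)
Nodes that changed position: 0 2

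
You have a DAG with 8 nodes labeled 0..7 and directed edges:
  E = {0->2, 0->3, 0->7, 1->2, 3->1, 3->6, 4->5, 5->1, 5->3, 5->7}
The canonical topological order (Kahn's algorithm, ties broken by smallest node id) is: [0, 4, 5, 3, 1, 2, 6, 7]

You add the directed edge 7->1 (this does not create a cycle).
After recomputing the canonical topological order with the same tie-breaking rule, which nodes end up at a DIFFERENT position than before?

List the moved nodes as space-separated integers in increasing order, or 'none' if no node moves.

Answer: 1 2 6 7

Derivation:
Old toposort: [0, 4, 5, 3, 1, 2, 6, 7]
Added edge 7->1
Recompute Kahn (smallest-id tiebreak):
  initial in-degrees: [0, 3, 2, 2, 0, 1, 1, 2]
  ready (indeg=0): [0, 4]
  pop 0: indeg[2]->1; indeg[3]->1; indeg[7]->1 | ready=[4] | order so far=[0]
  pop 4: indeg[5]->0 | ready=[5] | order so far=[0, 4]
  pop 5: indeg[1]->2; indeg[3]->0; indeg[7]->0 | ready=[3, 7] | order so far=[0, 4, 5]
  pop 3: indeg[1]->1; indeg[6]->0 | ready=[6, 7] | order so far=[0, 4, 5, 3]
  pop 6: no out-edges | ready=[7] | order so far=[0, 4, 5, 3, 6]
  pop 7: indeg[1]->0 | ready=[1] | order so far=[0, 4, 5, 3, 6, 7]
  pop 1: indeg[2]->0 | ready=[2] | order so far=[0, 4, 5, 3, 6, 7, 1]
  pop 2: no out-edges | ready=[] | order so far=[0, 4, 5, 3, 6, 7, 1, 2]
New canonical toposort: [0, 4, 5, 3, 6, 7, 1, 2]
Compare positions:
  Node 0: index 0 -> 0 (same)
  Node 1: index 4 -> 6 (moved)
  Node 2: index 5 -> 7 (moved)
  Node 3: index 3 -> 3 (same)
  Node 4: index 1 -> 1 (same)
  Node 5: index 2 -> 2 (same)
  Node 6: index 6 -> 4 (moved)
  Node 7: index 7 -> 5 (moved)
Nodes that changed position: 1 2 6 7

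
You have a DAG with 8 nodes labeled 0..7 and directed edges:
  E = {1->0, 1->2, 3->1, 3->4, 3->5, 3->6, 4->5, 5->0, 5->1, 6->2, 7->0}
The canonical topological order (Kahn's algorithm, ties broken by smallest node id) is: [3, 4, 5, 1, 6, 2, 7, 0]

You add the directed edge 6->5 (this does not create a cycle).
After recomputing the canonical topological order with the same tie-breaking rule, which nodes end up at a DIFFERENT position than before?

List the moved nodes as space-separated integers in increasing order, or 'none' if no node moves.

Answer: 1 5 6

Derivation:
Old toposort: [3, 4, 5, 1, 6, 2, 7, 0]
Added edge 6->5
Recompute Kahn (smallest-id tiebreak):
  initial in-degrees: [3, 2, 2, 0, 1, 3, 1, 0]
  ready (indeg=0): [3, 7]
  pop 3: indeg[1]->1; indeg[4]->0; indeg[5]->2; indeg[6]->0 | ready=[4, 6, 7] | order so far=[3]
  pop 4: indeg[5]->1 | ready=[6, 7] | order so far=[3, 4]
  pop 6: indeg[2]->1; indeg[5]->0 | ready=[5, 7] | order so far=[3, 4, 6]
  pop 5: indeg[0]->2; indeg[1]->0 | ready=[1, 7] | order so far=[3, 4, 6, 5]
  pop 1: indeg[0]->1; indeg[2]->0 | ready=[2, 7] | order so far=[3, 4, 6, 5, 1]
  pop 2: no out-edges | ready=[7] | order so far=[3, 4, 6, 5, 1, 2]
  pop 7: indeg[0]->0 | ready=[0] | order so far=[3, 4, 6, 5, 1, 2, 7]
  pop 0: no out-edges | ready=[] | order so far=[3, 4, 6, 5, 1, 2, 7, 0]
New canonical toposort: [3, 4, 6, 5, 1, 2, 7, 0]
Compare positions:
  Node 0: index 7 -> 7 (same)
  Node 1: index 3 -> 4 (moved)
  Node 2: index 5 -> 5 (same)
  Node 3: index 0 -> 0 (same)
  Node 4: index 1 -> 1 (same)
  Node 5: index 2 -> 3 (moved)
  Node 6: index 4 -> 2 (moved)
  Node 7: index 6 -> 6 (same)
Nodes that changed position: 1 5 6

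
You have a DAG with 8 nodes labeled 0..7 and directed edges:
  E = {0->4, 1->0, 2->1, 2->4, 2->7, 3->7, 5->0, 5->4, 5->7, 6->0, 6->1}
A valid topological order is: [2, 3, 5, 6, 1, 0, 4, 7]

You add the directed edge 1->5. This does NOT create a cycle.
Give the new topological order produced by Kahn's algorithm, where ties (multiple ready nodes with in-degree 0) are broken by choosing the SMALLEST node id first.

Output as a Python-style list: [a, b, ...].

Answer: [2, 3, 6, 1, 5, 0, 4, 7]

Derivation:
Old toposort: [2, 3, 5, 6, 1, 0, 4, 7]
Added edge: 1->5
Position of 1 (4) > position of 5 (2). Must reorder: 1 must now come before 5.
Run Kahn's algorithm (break ties by smallest node id):
  initial in-degrees: [3, 2, 0, 0, 3, 1, 0, 3]
  ready (indeg=0): [2, 3, 6]
  pop 2: indeg[1]->1; indeg[4]->2; indeg[7]->2 | ready=[3, 6] | order so far=[2]
  pop 3: indeg[7]->1 | ready=[6] | order so far=[2, 3]
  pop 6: indeg[0]->2; indeg[1]->0 | ready=[1] | order so far=[2, 3, 6]
  pop 1: indeg[0]->1; indeg[5]->0 | ready=[5] | order so far=[2, 3, 6, 1]
  pop 5: indeg[0]->0; indeg[4]->1; indeg[7]->0 | ready=[0, 7] | order so far=[2, 3, 6, 1, 5]
  pop 0: indeg[4]->0 | ready=[4, 7] | order so far=[2, 3, 6, 1, 5, 0]
  pop 4: no out-edges | ready=[7] | order so far=[2, 3, 6, 1, 5, 0, 4]
  pop 7: no out-edges | ready=[] | order so far=[2, 3, 6, 1, 5, 0, 4, 7]
  Result: [2, 3, 6, 1, 5, 0, 4, 7]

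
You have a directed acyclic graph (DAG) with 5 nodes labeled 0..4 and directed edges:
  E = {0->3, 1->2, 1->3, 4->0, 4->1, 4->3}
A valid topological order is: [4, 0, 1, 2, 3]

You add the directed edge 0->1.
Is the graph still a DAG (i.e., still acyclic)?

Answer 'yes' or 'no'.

Given toposort: [4, 0, 1, 2, 3]
Position of 0: index 1; position of 1: index 2
New edge 0->1: forward
Forward edge: respects the existing order. Still a DAG, same toposort still valid.
Still a DAG? yes

Answer: yes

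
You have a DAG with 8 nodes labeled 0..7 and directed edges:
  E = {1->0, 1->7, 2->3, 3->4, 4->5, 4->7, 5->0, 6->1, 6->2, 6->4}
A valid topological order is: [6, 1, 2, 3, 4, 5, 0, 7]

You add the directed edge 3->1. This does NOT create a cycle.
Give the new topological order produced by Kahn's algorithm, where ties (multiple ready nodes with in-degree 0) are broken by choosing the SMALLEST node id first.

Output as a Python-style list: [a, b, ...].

Old toposort: [6, 1, 2, 3, 4, 5, 0, 7]
Added edge: 3->1
Position of 3 (3) > position of 1 (1). Must reorder: 3 must now come before 1.
Run Kahn's algorithm (break ties by smallest node id):
  initial in-degrees: [2, 2, 1, 1, 2, 1, 0, 2]
  ready (indeg=0): [6]
  pop 6: indeg[1]->1; indeg[2]->0; indeg[4]->1 | ready=[2] | order so far=[6]
  pop 2: indeg[3]->0 | ready=[3] | order so far=[6, 2]
  pop 3: indeg[1]->0; indeg[4]->0 | ready=[1, 4] | order so far=[6, 2, 3]
  pop 1: indeg[0]->1; indeg[7]->1 | ready=[4] | order so far=[6, 2, 3, 1]
  pop 4: indeg[5]->0; indeg[7]->0 | ready=[5, 7] | order so far=[6, 2, 3, 1, 4]
  pop 5: indeg[0]->0 | ready=[0, 7] | order so far=[6, 2, 3, 1, 4, 5]
  pop 0: no out-edges | ready=[7] | order so far=[6, 2, 3, 1, 4, 5, 0]
  pop 7: no out-edges | ready=[] | order so far=[6, 2, 3, 1, 4, 5, 0, 7]
  Result: [6, 2, 3, 1, 4, 5, 0, 7]

Answer: [6, 2, 3, 1, 4, 5, 0, 7]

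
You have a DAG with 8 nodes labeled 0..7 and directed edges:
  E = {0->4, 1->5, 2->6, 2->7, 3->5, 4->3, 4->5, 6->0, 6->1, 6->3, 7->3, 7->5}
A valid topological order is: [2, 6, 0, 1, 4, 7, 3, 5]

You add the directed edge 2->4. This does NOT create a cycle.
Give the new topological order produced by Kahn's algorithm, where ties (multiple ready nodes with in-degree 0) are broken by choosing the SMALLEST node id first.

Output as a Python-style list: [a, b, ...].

Answer: [2, 6, 0, 1, 4, 7, 3, 5]

Derivation:
Old toposort: [2, 6, 0, 1, 4, 7, 3, 5]
Added edge: 2->4
Position of 2 (0) < position of 4 (4). Old order still valid.
Run Kahn's algorithm (break ties by smallest node id):
  initial in-degrees: [1, 1, 0, 3, 2, 4, 1, 1]
  ready (indeg=0): [2]
  pop 2: indeg[4]->1; indeg[6]->0; indeg[7]->0 | ready=[6, 7] | order so far=[2]
  pop 6: indeg[0]->0; indeg[1]->0; indeg[3]->2 | ready=[0, 1, 7] | order so far=[2, 6]
  pop 0: indeg[4]->0 | ready=[1, 4, 7] | order so far=[2, 6, 0]
  pop 1: indeg[5]->3 | ready=[4, 7] | order so far=[2, 6, 0, 1]
  pop 4: indeg[3]->1; indeg[5]->2 | ready=[7] | order so far=[2, 6, 0, 1, 4]
  pop 7: indeg[3]->0; indeg[5]->1 | ready=[3] | order so far=[2, 6, 0, 1, 4, 7]
  pop 3: indeg[5]->0 | ready=[5] | order so far=[2, 6, 0, 1, 4, 7, 3]
  pop 5: no out-edges | ready=[] | order so far=[2, 6, 0, 1, 4, 7, 3, 5]
  Result: [2, 6, 0, 1, 4, 7, 3, 5]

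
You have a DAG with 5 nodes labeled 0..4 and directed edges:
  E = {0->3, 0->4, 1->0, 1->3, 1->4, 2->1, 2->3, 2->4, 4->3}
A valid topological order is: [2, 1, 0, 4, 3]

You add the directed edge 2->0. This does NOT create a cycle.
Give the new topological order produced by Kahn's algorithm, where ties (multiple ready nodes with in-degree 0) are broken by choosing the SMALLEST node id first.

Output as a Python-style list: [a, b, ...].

Old toposort: [2, 1, 0, 4, 3]
Added edge: 2->0
Position of 2 (0) < position of 0 (2). Old order still valid.
Run Kahn's algorithm (break ties by smallest node id):
  initial in-degrees: [2, 1, 0, 4, 3]
  ready (indeg=0): [2]
  pop 2: indeg[0]->1; indeg[1]->0; indeg[3]->3; indeg[4]->2 | ready=[1] | order so far=[2]
  pop 1: indeg[0]->0; indeg[3]->2; indeg[4]->1 | ready=[0] | order so far=[2, 1]
  pop 0: indeg[3]->1; indeg[4]->0 | ready=[4] | order so far=[2, 1, 0]
  pop 4: indeg[3]->0 | ready=[3] | order so far=[2, 1, 0, 4]
  pop 3: no out-edges | ready=[] | order so far=[2, 1, 0, 4, 3]
  Result: [2, 1, 0, 4, 3]

Answer: [2, 1, 0, 4, 3]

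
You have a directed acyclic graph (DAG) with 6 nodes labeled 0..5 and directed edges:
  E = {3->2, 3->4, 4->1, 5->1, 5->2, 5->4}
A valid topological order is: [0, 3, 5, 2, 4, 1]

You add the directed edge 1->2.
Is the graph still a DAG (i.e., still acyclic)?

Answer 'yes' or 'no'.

Answer: yes

Derivation:
Given toposort: [0, 3, 5, 2, 4, 1]
Position of 1: index 5; position of 2: index 3
New edge 1->2: backward (u after v in old order)
Backward edge: old toposort is now invalid. Check if this creates a cycle.
Does 2 already reach 1? Reachable from 2: [2]. NO -> still a DAG (reorder needed).
Still a DAG? yes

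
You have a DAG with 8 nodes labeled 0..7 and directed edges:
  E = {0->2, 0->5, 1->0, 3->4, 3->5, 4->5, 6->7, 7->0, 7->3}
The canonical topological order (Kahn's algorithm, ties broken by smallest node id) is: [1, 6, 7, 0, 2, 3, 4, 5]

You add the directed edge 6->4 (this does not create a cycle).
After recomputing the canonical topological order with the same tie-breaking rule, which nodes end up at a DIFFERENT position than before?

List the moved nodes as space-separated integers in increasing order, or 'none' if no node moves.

Answer: none

Derivation:
Old toposort: [1, 6, 7, 0, 2, 3, 4, 5]
Added edge 6->4
Recompute Kahn (smallest-id tiebreak):
  initial in-degrees: [2, 0, 1, 1, 2, 3, 0, 1]
  ready (indeg=0): [1, 6]
  pop 1: indeg[0]->1 | ready=[6] | order so far=[1]
  pop 6: indeg[4]->1; indeg[7]->0 | ready=[7] | order so far=[1, 6]
  pop 7: indeg[0]->0; indeg[3]->0 | ready=[0, 3] | order so far=[1, 6, 7]
  pop 0: indeg[2]->0; indeg[5]->2 | ready=[2, 3] | order so far=[1, 6, 7, 0]
  pop 2: no out-edges | ready=[3] | order so far=[1, 6, 7, 0, 2]
  pop 3: indeg[4]->0; indeg[5]->1 | ready=[4] | order so far=[1, 6, 7, 0, 2, 3]
  pop 4: indeg[5]->0 | ready=[5] | order so far=[1, 6, 7, 0, 2, 3, 4]
  pop 5: no out-edges | ready=[] | order so far=[1, 6, 7, 0, 2, 3, 4, 5]
New canonical toposort: [1, 6, 7, 0, 2, 3, 4, 5]
Compare positions:
  Node 0: index 3 -> 3 (same)
  Node 1: index 0 -> 0 (same)
  Node 2: index 4 -> 4 (same)
  Node 3: index 5 -> 5 (same)
  Node 4: index 6 -> 6 (same)
  Node 5: index 7 -> 7 (same)
  Node 6: index 1 -> 1 (same)
  Node 7: index 2 -> 2 (same)
Nodes that changed position: none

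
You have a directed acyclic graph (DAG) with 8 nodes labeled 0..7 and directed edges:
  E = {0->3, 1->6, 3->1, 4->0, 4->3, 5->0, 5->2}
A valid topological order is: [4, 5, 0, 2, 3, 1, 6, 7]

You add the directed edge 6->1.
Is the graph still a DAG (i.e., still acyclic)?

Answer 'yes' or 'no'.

Answer: no

Derivation:
Given toposort: [4, 5, 0, 2, 3, 1, 6, 7]
Position of 6: index 6; position of 1: index 5
New edge 6->1: backward (u after v in old order)
Backward edge: old toposort is now invalid. Check if this creates a cycle.
Does 1 already reach 6? Reachable from 1: [1, 6]. YES -> cycle!
Still a DAG? no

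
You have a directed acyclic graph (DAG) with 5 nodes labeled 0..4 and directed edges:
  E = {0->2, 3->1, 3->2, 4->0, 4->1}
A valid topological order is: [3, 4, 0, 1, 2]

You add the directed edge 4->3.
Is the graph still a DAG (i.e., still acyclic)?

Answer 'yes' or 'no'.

Answer: yes

Derivation:
Given toposort: [3, 4, 0, 1, 2]
Position of 4: index 1; position of 3: index 0
New edge 4->3: backward (u after v in old order)
Backward edge: old toposort is now invalid. Check if this creates a cycle.
Does 3 already reach 4? Reachable from 3: [1, 2, 3]. NO -> still a DAG (reorder needed).
Still a DAG? yes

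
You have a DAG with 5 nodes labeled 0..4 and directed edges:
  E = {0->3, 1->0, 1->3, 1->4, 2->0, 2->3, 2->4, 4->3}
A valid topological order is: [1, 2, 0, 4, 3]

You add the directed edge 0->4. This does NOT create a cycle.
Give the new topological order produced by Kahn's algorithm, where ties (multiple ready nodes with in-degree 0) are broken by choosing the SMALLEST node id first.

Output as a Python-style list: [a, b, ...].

Answer: [1, 2, 0, 4, 3]

Derivation:
Old toposort: [1, 2, 0, 4, 3]
Added edge: 0->4
Position of 0 (2) < position of 4 (3). Old order still valid.
Run Kahn's algorithm (break ties by smallest node id):
  initial in-degrees: [2, 0, 0, 4, 3]
  ready (indeg=0): [1, 2]
  pop 1: indeg[0]->1; indeg[3]->3; indeg[4]->2 | ready=[2] | order so far=[1]
  pop 2: indeg[0]->0; indeg[3]->2; indeg[4]->1 | ready=[0] | order so far=[1, 2]
  pop 0: indeg[3]->1; indeg[4]->0 | ready=[4] | order so far=[1, 2, 0]
  pop 4: indeg[3]->0 | ready=[3] | order so far=[1, 2, 0, 4]
  pop 3: no out-edges | ready=[] | order so far=[1, 2, 0, 4, 3]
  Result: [1, 2, 0, 4, 3]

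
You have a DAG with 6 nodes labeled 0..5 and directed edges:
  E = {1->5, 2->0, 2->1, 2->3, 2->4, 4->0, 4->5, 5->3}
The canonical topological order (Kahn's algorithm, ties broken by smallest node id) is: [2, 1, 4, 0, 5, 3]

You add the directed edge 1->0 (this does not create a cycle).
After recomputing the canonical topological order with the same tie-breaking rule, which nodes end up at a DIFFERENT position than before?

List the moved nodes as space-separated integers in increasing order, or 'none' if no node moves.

Answer: none

Derivation:
Old toposort: [2, 1, 4, 0, 5, 3]
Added edge 1->0
Recompute Kahn (smallest-id tiebreak):
  initial in-degrees: [3, 1, 0, 2, 1, 2]
  ready (indeg=0): [2]
  pop 2: indeg[0]->2; indeg[1]->0; indeg[3]->1; indeg[4]->0 | ready=[1, 4] | order so far=[2]
  pop 1: indeg[0]->1; indeg[5]->1 | ready=[4] | order so far=[2, 1]
  pop 4: indeg[0]->0; indeg[5]->0 | ready=[0, 5] | order so far=[2, 1, 4]
  pop 0: no out-edges | ready=[5] | order so far=[2, 1, 4, 0]
  pop 5: indeg[3]->0 | ready=[3] | order so far=[2, 1, 4, 0, 5]
  pop 3: no out-edges | ready=[] | order so far=[2, 1, 4, 0, 5, 3]
New canonical toposort: [2, 1, 4, 0, 5, 3]
Compare positions:
  Node 0: index 3 -> 3 (same)
  Node 1: index 1 -> 1 (same)
  Node 2: index 0 -> 0 (same)
  Node 3: index 5 -> 5 (same)
  Node 4: index 2 -> 2 (same)
  Node 5: index 4 -> 4 (same)
Nodes that changed position: none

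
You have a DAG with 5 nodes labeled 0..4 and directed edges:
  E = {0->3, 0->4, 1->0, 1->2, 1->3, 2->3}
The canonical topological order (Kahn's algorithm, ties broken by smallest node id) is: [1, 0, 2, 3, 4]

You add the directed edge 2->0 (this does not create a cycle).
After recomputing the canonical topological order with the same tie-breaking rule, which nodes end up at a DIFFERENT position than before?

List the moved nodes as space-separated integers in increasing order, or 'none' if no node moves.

Old toposort: [1, 0, 2, 3, 4]
Added edge 2->0
Recompute Kahn (smallest-id tiebreak):
  initial in-degrees: [2, 0, 1, 3, 1]
  ready (indeg=0): [1]
  pop 1: indeg[0]->1; indeg[2]->0; indeg[3]->2 | ready=[2] | order so far=[1]
  pop 2: indeg[0]->0; indeg[3]->1 | ready=[0] | order so far=[1, 2]
  pop 0: indeg[3]->0; indeg[4]->0 | ready=[3, 4] | order so far=[1, 2, 0]
  pop 3: no out-edges | ready=[4] | order so far=[1, 2, 0, 3]
  pop 4: no out-edges | ready=[] | order so far=[1, 2, 0, 3, 4]
New canonical toposort: [1, 2, 0, 3, 4]
Compare positions:
  Node 0: index 1 -> 2 (moved)
  Node 1: index 0 -> 0 (same)
  Node 2: index 2 -> 1 (moved)
  Node 3: index 3 -> 3 (same)
  Node 4: index 4 -> 4 (same)
Nodes that changed position: 0 2

Answer: 0 2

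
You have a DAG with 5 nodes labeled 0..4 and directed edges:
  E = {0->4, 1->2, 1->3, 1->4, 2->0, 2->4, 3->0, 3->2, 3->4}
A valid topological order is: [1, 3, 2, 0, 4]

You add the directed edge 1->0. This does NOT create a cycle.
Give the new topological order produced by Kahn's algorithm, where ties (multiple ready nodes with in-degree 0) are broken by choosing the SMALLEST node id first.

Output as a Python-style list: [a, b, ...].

Old toposort: [1, 3, 2, 0, 4]
Added edge: 1->0
Position of 1 (0) < position of 0 (3). Old order still valid.
Run Kahn's algorithm (break ties by smallest node id):
  initial in-degrees: [3, 0, 2, 1, 4]
  ready (indeg=0): [1]
  pop 1: indeg[0]->2; indeg[2]->1; indeg[3]->0; indeg[4]->3 | ready=[3] | order so far=[1]
  pop 3: indeg[0]->1; indeg[2]->0; indeg[4]->2 | ready=[2] | order so far=[1, 3]
  pop 2: indeg[0]->0; indeg[4]->1 | ready=[0] | order so far=[1, 3, 2]
  pop 0: indeg[4]->0 | ready=[4] | order so far=[1, 3, 2, 0]
  pop 4: no out-edges | ready=[] | order so far=[1, 3, 2, 0, 4]
  Result: [1, 3, 2, 0, 4]

Answer: [1, 3, 2, 0, 4]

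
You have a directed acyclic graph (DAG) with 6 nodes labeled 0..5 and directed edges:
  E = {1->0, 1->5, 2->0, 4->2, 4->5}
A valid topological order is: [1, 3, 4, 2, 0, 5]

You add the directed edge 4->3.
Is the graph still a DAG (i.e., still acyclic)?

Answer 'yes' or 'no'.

Given toposort: [1, 3, 4, 2, 0, 5]
Position of 4: index 2; position of 3: index 1
New edge 4->3: backward (u after v in old order)
Backward edge: old toposort is now invalid. Check if this creates a cycle.
Does 3 already reach 4? Reachable from 3: [3]. NO -> still a DAG (reorder needed).
Still a DAG? yes

Answer: yes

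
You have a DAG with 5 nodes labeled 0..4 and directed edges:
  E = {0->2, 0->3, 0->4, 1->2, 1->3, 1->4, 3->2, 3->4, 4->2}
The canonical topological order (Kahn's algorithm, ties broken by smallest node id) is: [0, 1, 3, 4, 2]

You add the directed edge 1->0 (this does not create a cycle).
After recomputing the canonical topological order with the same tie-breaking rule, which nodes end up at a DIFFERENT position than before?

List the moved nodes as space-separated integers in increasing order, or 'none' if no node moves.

Answer: 0 1

Derivation:
Old toposort: [0, 1, 3, 4, 2]
Added edge 1->0
Recompute Kahn (smallest-id tiebreak):
  initial in-degrees: [1, 0, 4, 2, 3]
  ready (indeg=0): [1]
  pop 1: indeg[0]->0; indeg[2]->3; indeg[3]->1; indeg[4]->2 | ready=[0] | order so far=[1]
  pop 0: indeg[2]->2; indeg[3]->0; indeg[4]->1 | ready=[3] | order so far=[1, 0]
  pop 3: indeg[2]->1; indeg[4]->0 | ready=[4] | order so far=[1, 0, 3]
  pop 4: indeg[2]->0 | ready=[2] | order so far=[1, 0, 3, 4]
  pop 2: no out-edges | ready=[] | order so far=[1, 0, 3, 4, 2]
New canonical toposort: [1, 0, 3, 4, 2]
Compare positions:
  Node 0: index 0 -> 1 (moved)
  Node 1: index 1 -> 0 (moved)
  Node 2: index 4 -> 4 (same)
  Node 3: index 2 -> 2 (same)
  Node 4: index 3 -> 3 (same)
Nodes that changed position: 0 1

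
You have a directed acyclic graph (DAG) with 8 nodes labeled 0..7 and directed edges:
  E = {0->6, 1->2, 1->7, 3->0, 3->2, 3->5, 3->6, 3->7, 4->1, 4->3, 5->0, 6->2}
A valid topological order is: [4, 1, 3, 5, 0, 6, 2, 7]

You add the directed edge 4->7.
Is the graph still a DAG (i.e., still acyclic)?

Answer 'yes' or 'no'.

Given toposort: [4, 1, 3, 5, 0, 6, 2, 7]
Position of 4: index 0; position of 7: index 7
New edge 4->7: forward
Forward edge: respects the existing order. Still a DAG, same toposort still valid.
Still a DAG? yes

Answer: yes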